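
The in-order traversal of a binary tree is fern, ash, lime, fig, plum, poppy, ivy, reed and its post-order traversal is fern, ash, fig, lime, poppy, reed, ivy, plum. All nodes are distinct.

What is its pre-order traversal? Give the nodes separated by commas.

plum, lime, ash, fern, fig, ivy, poppy, reed

The last element of post-order is the root; it splits in-order into left and right subtrees.
Root plum: left subtree has 4 nodes {fern, ash, lime, fig}, right has 3 {poppy, ivy, reed}.
  Root lime: left subtree has 2 nodes {fern, ash}, right has 1 {fig}.
    Root ash: left subtree has 1 node {fern}, right has 0 { }.
  Root ivy: left subtree has 1 node {poppy}, right has 1 {reed}.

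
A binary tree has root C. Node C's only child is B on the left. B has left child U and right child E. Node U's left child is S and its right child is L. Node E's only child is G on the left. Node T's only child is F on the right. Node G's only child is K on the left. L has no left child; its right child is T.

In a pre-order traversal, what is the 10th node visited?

Pre-order visits the node, then its left subtree, then its right subtree.
Visit C.
At C: go left to B.
  Visit B.
  At B: go left to U.
    Visit U.
    At U: go left to S.
      S is a leaf — visit S.
    At U: go right to L.
      Visit L.
      At L: no left child.
      At L: go right to T.
        Visit T.
        At T: no left child.
        At T: go right to F.
          F is a leaf — visit F.
  At B: go right to E.
    Visit E.
    At E: go left to G.
      Visit G.
      At G: go left to K.
        K is a leaf — visit K.
      At G: no right child.
    At E: no right child.
At C: no right child.
Full pre-order sequence: C, B, U, S, L, T, F, E, G, K.

K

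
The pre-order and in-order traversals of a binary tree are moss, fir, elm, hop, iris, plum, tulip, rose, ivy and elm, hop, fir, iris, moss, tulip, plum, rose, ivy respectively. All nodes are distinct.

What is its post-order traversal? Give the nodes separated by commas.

hop, elm, iris, fir, tulip, ivy, rose, plum, moss

The first element of pre-order is the root; it splits in-order into left and right subtrees.
Root moss: left subtree has 4 nodes {elm, hop, fir, iris}, right has 4 {tulip, plum, rose, ivy}.
  Root fir: left subtree has 2 nodes {elm, hop}, right has 1 {iris}.
    Root elm: left subtree has 0 nodes { }, right has 1 {hop}.
  Root plum: left subtree has 1 node {tulip}, right has 2 {rose, ivy}.
    Root rose: left subtree has 0 nodes { }, right has 1 {ivy}.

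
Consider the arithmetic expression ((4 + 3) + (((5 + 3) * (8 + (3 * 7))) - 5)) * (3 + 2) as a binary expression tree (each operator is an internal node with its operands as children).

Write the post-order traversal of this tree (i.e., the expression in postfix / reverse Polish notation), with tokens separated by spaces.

4 3 + 5 3 + 8 3 7 * + * 5 - + 3 2 + *

Post-order on an expression tree gives postfix notation: for each operator, emit left operand, right operand, then the operator.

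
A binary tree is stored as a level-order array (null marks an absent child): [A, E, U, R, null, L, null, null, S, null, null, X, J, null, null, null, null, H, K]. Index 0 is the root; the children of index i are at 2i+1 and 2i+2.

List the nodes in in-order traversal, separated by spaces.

In-order visits the left subtree, then the node, then the right subtree.
At A: go left to E.
  At E: go left to R.
    At R: no left child.
    Visit R.
    At R: go right to S.
      At S: go left to H.
        H is a leaf — visit H.
      Visit S.
      At S: go right to K.
        K is a leaf — visit K.
  Visit E.
  At E: no right child.
Visit A.
At A: go right to U.
  At U: go left to L.
    At L: go left to X.
      X is a leaf — visit X.
    Visit L.
    At L: go right to J.
      J is a leaf — visit J.
  Visit U.
  At U: no right child.

R H S K E A X L J U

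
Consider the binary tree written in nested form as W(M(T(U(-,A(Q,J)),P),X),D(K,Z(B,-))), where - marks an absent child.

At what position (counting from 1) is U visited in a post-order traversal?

4

Post-order visits the left subtree, then the right subtree, then the node.
At W: go left to M.
  At M: go left to T.
    At T: go left to U.
      At U: no left child.
      At U: go right to A.
        At A: go left to Q.
          Q is a leaf — visit Q.
        At A: go right to J.
          J is a leaf — visit J.
        Visit A.
      Visit U.
    At T: go right to P.
      P is a leaf — visit P.
    Visit T.
  At M: go right to X.
    X is a leaf — visit X.
  Visit M.
At W: go right to D.
  At D: go left to K.
    K is a leaf — visit K.
  At D: go right to Z.
    At Z: go left to B.
      B is a leaf — visit B.
    At Z: no right child.
    Visit Z.
  Visit D.
Visit W.
Full post-order sequence: Q, J, A, U, P, T, X, M, K, B, Z, D, W.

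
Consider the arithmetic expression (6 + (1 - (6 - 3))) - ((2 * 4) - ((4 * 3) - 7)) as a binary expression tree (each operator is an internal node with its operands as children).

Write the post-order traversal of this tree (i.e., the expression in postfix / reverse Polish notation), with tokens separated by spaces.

Post-order on an expression tree gives postfix notation: for each operator, emit left operand, right operand, then the operator.

6 1 6 3 - - + 2 4 * 4 3 * 7 - - -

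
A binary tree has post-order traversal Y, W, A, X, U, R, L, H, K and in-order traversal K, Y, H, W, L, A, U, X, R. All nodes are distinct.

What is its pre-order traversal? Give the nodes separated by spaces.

The last element of post-order is the root; it splits in-order into left and right subtrees.
Root K: left subtree has 0 nodes { }, right has 8 {Y, H, W, L, A, U, X, R}.
  Root H: left subtree has 1 node {Y}, right has 6 {W, L, A, U, X, R}.
    Root L: left subtree has 1 node {W}, right has 4 {A, U, X, R}.
      Root R: left subtree has 3 nodes {A, U, X}, right has 0 { }.
        Root U: left subtree has 1 node {A}, right has 1 {X}.

K H Y L W R U A X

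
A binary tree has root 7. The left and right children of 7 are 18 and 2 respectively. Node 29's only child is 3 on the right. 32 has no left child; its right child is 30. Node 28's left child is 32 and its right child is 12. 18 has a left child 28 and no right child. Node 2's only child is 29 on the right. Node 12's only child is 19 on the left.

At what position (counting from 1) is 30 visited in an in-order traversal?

2

In-order visits the left subtree, then the node, then the right subtree.
At 7: go left to 18.
  At 18: go left to 28.
    At 28: go left to 32.
      At 32: no left child.
      Visit 32.
      At 32: go right to 30.
        30 is a leaf — visit 30.
    Visit 28.
    At 28: go right to 12.
      At 12: go left to 19.
        19 is a leaf — visit 19.
      Visit 12.
      At 12: no right child.
  Visit 18.
  At 18: no right child.
Visit 7.
At 7: go right to 2.
  At 2: no left child.
  Visit 2.
  At 2: go right to 29.
    At 29: no left child.
    Visit 29.
    At 29: go right to 3.
      3 is a leaf — visit 3.
Full in-order sequence: 32, 30, 28, 19, 12, 18, 7, 2, 29, 3.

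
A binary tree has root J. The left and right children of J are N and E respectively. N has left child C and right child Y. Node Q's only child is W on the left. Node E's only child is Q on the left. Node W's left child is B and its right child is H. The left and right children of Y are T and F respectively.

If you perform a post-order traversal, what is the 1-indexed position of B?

6

Post-order visits the left subtree, then the right subtree, then the node.
At J: go left to N.
  At N: go left to C.
    C is a leaf — visit C.
  At N: go right to Y.
    At Y: go left to T.
      T is a leaf — visit T.
    At Y: go right to F.
      F is a leaf — visit F.
    Visit Y.
  Visit N.
At J: go right to E.
  At E: go left to Q.
    At Q: go left to W.
      At W: go left to B.
        B is a leaf — visit B.
      At W: go right to H.
        H is a leaf — visit H.
      Visit W.
    At Q: no right child.
    Visit Q.
  At E: no right child.
  Visit E.
Visit J.
Full post-order sequence: C, T, F, Y, N, B, H, W, Q, E, J.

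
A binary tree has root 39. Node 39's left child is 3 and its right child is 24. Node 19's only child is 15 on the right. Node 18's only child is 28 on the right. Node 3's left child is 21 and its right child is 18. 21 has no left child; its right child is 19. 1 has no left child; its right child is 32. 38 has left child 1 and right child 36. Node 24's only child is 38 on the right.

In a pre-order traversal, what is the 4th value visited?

Pre-order visits the node, then its left subtree, then its right subtree.
Visit 39.
At 39: go left to 3.
  Visit 3.
  At 3: go left to 21.
    Visit 21.
    At 21: no left child.
    At 21: go right to 19.
      Visit 19.
      At 19: no left child.
      At 19: go right to 15.
        15 is a leaf — visit 15.
  At 3: go right to 18.
    Visit 18.
    At 18: no left child.
    At 18: go right to 28.
      28 is a leaf — visit 28.
At 39: go right to 24.
  Visit 24.
  At 24: no left child.
  At 24: go right to 38.
    Visit 38.
    At 38: go left to 1.
      Visit 1.
      At 1: no left child.
      At 1: go right to 32.
        32 is a leaf — visit 32.
    At 38: go right to 36.
      36 is a leaf — visit 36.
Full pre-order sequence: 39, 3, 21, 19, 15, 18, 28, 24, 38, 1, 32, 36.

19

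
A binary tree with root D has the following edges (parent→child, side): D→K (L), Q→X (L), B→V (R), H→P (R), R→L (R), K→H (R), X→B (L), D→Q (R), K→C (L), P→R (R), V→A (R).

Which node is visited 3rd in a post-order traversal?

Post-order visits the left subtree, then the right subtree, then the node.
At D: go left to K.
  At K: go left to C.
    C is a leaf — visit C.
  At K: go right to H.
    At H: no left child.
    At H: go right to P.
      At P: no left child.
      At P: go right to R.
        At R: no left child.
        At R: go right to L.
          L is a leaf — visit L.
        Visit R.
      Visit P.
    Visit H.
  Visit K.
At D: go right to Q.
  At Q: go left to X.
    At X: go left to B.
      At B: no left child.
      At B: go right to V.
        At V: no left child.
        At V: go right to A.
          A is a leaf — visit A.
        Visit V.
      Visit B.
    At X: no right child.
    Visit X.
  At Q: no right child.
  Visit Q.
Visit D.
Full post-order sequence: C, L, R, P, H, K, A, V, B, X, Q, D.

R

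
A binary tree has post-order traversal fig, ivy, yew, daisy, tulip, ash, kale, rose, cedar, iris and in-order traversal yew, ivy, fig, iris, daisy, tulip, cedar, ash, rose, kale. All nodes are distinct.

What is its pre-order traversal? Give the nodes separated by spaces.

iris yew ivy fig cedar tulip daisy rose ash kale

The last element of post-order is the root; it splits in-order into left and right subtrees.
Root iris: left subtree has 3 nodes {yew, ivy, fig}, right has 6 {daisy, tulip, cedar, ash, rose, kale}.
  Root yew: left subtree has 0 nodes { }, right has 2 {ivy, fig}.
    Root ivy: left subtree has 0 nodes { }, right has 1 {fig}.
  Root cedar: left subtree has 2 nodes {daisy, tulip}, right has 3 {ash, rose, kale}.
    Root tulip: left subtree has 1 node {daisy}, right has 0 { }.
    Root rose: left subtree has 1 node {ash}, right has 1 {kale}.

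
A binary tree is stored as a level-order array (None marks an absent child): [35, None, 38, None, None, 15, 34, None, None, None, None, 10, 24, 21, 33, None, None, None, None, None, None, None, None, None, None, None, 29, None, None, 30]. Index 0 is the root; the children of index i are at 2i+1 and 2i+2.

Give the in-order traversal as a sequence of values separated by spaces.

35 10 15 24 29 38 21 34 30 33

In-order visits the left subtree, then the node, then the right subtree.
At 35: no left child.
Visit 35.
At 35: go right to 38.
  At 38: go left to 15.
    At 15: go left to 10.
      10 is a leaf — visit 10.
    Visit 15.
    At 15: go right to 24.
      At 24: no left child.
      Visit 24.
      At 24: go right to 29.
        29 is a leaf — visit 29.
  Visit 38.
  At 38: go right to 34.
    At 34: go left to 21.
      21 is a leaf — visit 21.
    Visit 34.
    At 34: go right to 33.
      At 33: go left to 30.
        30 is a leaf — visit 30.
      Visit 33.
      At 33: no right child.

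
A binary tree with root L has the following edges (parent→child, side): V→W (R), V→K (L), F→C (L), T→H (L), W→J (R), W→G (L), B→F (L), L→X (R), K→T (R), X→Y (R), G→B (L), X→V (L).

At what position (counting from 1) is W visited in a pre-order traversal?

Pre-order visits the node, then its left subtree, then its right subtree.
Visit L.
At L: no left child.
At L: go right to X.
  Visit X.
  At X: go left to V.
    Visit V.
    At V: go left to K.
      Visit K.
      At K: no left child.
      At K: go right to T.
        Visit T.
        At T: go left to H.
          H is a leaf — visit H.
        At T: no right child.
    At V: go right to W.
      Visit W.
      At W: go left to G.
        Visit G.
        At G: go left to B.
          Visit B.
          At B: go left to F.
            Visit F.
            At F: go left to C.
              C is a leaf — visit C.
            At F: no right child.
          At B: no right child.
        At G: no right child.
      At W: go right to J.
        J is a leaf — visit J.
  At X: go right to Y.
    Y is a leaf — visit Y.
Full pre-order sequence: L, X, V, K, T, H, W, G, B, F, C, J, Y.

7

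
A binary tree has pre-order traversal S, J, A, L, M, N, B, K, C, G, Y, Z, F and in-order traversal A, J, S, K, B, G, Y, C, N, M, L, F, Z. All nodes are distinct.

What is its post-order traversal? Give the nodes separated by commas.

The first element of pre-order is the root; it splits in-order into left and right subtrees.
Root S: left subtree has 2 nodes {A, J}, right has 10 {K, B, G, Y, C, N, M, L, F, Z}.
  Root J: left subtree has 1 node {A}, right has 0 { }.
  Root L: left subtree has 7 nodes {K, B, G, Y, C, N, M}, right has 2 {F, Z}.
    Root M: left subtree has 6 nodes {K, B, G, Y, C, N}, right has 0 { }.
      Root N: left subtree has 5 nodes {K, B, G, Y, C}, right has 0 { }.
        Root B: left subtree has 1 node {K}, right has 3 {G, Y, C}.
          Root C: left subtree has 2 nodes {G, Y}, right has 0 { }.
            Root G: left subtree has 0 nodes { }, right has 1 {Y}.
    Root Z: left subtree has 1 node {F}, right has 0 { }.

A, J, K, Y, G, C, B, N, M, F, Z, L, S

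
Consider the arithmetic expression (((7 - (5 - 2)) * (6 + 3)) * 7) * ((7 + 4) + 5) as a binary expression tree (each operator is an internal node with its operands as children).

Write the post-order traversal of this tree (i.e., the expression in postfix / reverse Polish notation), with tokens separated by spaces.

Post-order on an expression tree gives postfix notation: for each operator, emit left operand, right operand, then the operator.

7 5 2 - - 6 3 + * 7 * 7 4 + 5 + *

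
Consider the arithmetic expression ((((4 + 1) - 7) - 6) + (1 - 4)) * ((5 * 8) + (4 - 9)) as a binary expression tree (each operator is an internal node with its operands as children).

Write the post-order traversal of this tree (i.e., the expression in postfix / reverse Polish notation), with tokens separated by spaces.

Post-order on an expression tree gives postfix notation: for each operator, emit left operand, right operand, then the operator.

4 1 + 7 - 6 - 1 4 - + 5 8 * 4 9 - + *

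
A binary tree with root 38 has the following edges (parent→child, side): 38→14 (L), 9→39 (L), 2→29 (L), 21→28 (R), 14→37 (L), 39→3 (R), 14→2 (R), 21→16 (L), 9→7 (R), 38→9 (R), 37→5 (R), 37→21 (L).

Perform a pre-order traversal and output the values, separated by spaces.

Pre-order visits the node, then its left subtree, then its right subtree.
Visit 38.
At 38: go left to 14.
  Visit 14.
  At 14: go left to 37.
    Visit 37.
    At 37: go left to 21.
      Visit 21.
      At 21: go left to 16.
        16 is a leaf — visit 16.
      At 21: go right to 28.
        28 is a leaf — visit 28.
    At 37: go right to 5.
      5 is a leaf — visit 5.
  At 14: go right to 2.
    Visit 2.
    At 2: go left to 29.
      29 is a leaf — visit 29.
    At 2: no right child.
At 38: go right to 9.
  Visit 9.
  At 9: go left to 39.
    Visit 39.
    At 39: no left child.
    At 39: go right to 3.
      3 is a leaf — visit 3.
  At 9: go right to 7.
    7 is a leaf — visit 7.

38 14 37 21 16 28 5 2 29 9 39 3 7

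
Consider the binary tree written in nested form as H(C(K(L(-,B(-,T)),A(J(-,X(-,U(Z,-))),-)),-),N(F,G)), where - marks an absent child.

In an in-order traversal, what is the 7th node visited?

Z

In-order visits the left subtree, then the node, then the right subtree.
At H: go left to C.
  At C: go left to K.
    At K: go left to L.
      At L: no left child.
      Visit L.
      At L: go right to B.
        At B: no left child.
        Visit B.
        At B: go right to T.
          T is a leaf — visit T.
    Visit K.
    At K: go right to A.
      At A: go left to J.
        At J: no left child.
        Visit J.
        At J: go right to X.
          At X: no left child.
          Visit X.
          At X: go right to U.
            At U: go left to Z.
              Z is a leaf — visit Z.
            Visit U.
            At U: no right child.
      Visit A.
      At A: no right child.
  Visit C.
  At C: no right child.
Visit H.
At H: go right to N.
  At N: go left to F.
    F is a leaf — visit F.
  Visit N.
  At N: go right to G.
    G is a leaf — visit G.
Full in-order sequence: L, B, T, K, J, X, Z, U, A, C, H, F, N, G.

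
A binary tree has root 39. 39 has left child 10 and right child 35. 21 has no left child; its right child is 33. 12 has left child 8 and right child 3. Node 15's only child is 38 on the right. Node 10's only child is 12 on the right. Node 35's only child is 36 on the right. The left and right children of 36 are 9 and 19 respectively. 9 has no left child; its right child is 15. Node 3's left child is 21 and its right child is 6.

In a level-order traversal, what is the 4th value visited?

12

Level-order visits nodes level by level from the root, left to right within each level.
Level 0: 39
Level 1: 10, 35
Level 2: 12, 36
Level 3: 8, 3, 9, 19
Level 4: 21, 6, 15
Level 5: 33, 38
Full level-order sequence: 39, 10, 35, 12, 36, 8, 3, 9, 19, 21, 6, 15, 33, 38.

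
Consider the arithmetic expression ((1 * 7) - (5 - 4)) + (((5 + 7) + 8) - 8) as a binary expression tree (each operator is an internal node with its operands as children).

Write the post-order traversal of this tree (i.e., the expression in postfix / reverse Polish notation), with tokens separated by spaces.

1 7 * 5 4 - - 5 7 + 8 + 8 - +

Post-order on an expression tree gives postfix notation: for each operator, emit left operand, right operand, then the operator.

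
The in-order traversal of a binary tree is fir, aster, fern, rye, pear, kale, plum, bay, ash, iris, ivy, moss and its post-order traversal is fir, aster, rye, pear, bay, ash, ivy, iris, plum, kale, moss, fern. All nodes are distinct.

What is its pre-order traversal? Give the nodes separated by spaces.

The last element of post-order is the root; it splits in-order into left and right subtrees.
Root fern: left subtree has 2 nodes {fir, aster}, right has 9 {rye, pear, kale, plum, bay, ash, iris, ivy, moss}.
  Root aster: left subtree has 1 node {fir}, right has 0 { }.
  Root moss: left subtree has 8 nodes {rye, pear, kale, plum, bay, ash, iris, ivy}, right has 0 { }.
    Root kale: left subtree has 2 nodes {rye, pear}, right has 5 {plum, bay, ash, iris, ivy}.
      Root pear: left subtree has 1 node {rye}, right has 0 { }.
      Root plum: left subtree has 0 nodes { }, right has 4 {bay, ash, iris, ivy}.
        Root iris: left subtree has 2 nodes {bay, ash}, right has 1 {ivy}.
          Root ash: left subtree has 1 node {bay}, right has 0 { }.

fern aster fir moss kale pear rye plum iris ash bay ivy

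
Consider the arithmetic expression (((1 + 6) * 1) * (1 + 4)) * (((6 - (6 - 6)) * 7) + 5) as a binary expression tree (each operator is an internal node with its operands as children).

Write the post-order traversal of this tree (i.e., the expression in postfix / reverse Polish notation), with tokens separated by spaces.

Post-order on an expression tree gives postfix notation: for each operator, emit left operand, right operand, then the operator.

1 6 + 1 * 1 4 + * 6 6 6 - - 7 * 5 + *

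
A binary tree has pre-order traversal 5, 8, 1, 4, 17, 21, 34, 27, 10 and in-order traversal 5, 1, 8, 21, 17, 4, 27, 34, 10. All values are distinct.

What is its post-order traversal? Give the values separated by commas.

1, 21, 17, 27, 10, 34, 4, 8, 5

The first element of pre-order is the root; it splits in-order into left and right subtrees.
Root 5: left subtree has 0 nodes { }, right has 8 {1, 8, 21, 17, 4, 27, 34, 10}.
  Root 8: left subtree has 1 node {1}, right has 6 {21, 17, 4, 27, 34, 10}.
    Root 4: left subtree has 2 nodes {21, 17}, right has 3 {27, 34, 10}.
      Root 17: left subtree has 1 node {21}, right has 0 { }.
      Root 34: left subtree has 1 node {27}, right has 1 {10}.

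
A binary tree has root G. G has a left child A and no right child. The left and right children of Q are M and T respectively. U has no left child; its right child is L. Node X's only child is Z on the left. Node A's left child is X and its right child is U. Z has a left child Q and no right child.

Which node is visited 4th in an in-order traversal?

Z

In-order visits the left subtree, then the node, then the right subtree.
At G: go left to A.
  At A: go left to X.
    At X: go left to Z.
      At Z: go left to Q.
        At Q: go left to M.
          M is a leaf — visit M.
        Visit Q.
        At Q: go right to T.
          T is a leaf — visit T.
      Visit Z.
      At Z: no right child.
    Visit X.
    At X: no right child.
  Visit A.
  At A: go right to U.
    At U: no left child.
    Visit U.
    At U: go right to L.
      L is a leaf — visit L.
Visit G.
At G: no right child.
Full in-order sequence: M, Q, T, Z, X, A, U, L, G.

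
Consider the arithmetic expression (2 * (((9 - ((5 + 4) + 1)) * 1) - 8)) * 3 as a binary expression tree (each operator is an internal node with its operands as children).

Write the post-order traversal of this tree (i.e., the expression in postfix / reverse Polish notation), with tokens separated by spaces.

2 9 5 4 + 1 + - 1 * 8 - * 3 *

Post-order on an expression tree gives postfix notation: for each operator, emit left operand, right operand, then the operator.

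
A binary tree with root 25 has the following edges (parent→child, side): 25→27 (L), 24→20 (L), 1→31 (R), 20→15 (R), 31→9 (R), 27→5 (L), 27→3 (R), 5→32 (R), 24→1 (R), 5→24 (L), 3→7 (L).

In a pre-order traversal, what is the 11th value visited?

Pre-order visits the node, then its left subtree, then its right subtree.
Visit 25.
At 25: go left to 27.
  Visit 27.
  At 27: go left to 5.
    Visit 5.
    At 5: go left to 24.
      Visit 24.
      At 24: go left to 20.
        Visit 20.
        At 20: no left child.
        At 20: go right to 15.
          15 is a leaf — visit 15.
      At 24: go right to 1.
        Visit 1.
        At 1: no left child.
        At 1: go right to 31.
          Visit 31.
          At 31: no left child.
          At 31: go right to 9.
            9 is a leaf — visit 9.
    At 5: go right to 32.
      32 is a leaf — visit 32.
  At 27: go right to 3.
    Visit 3.
    At 3: go left to 7.
      7 is a leaf — visit 7.
    At 3: no right child.
At 25: no right child.
Full pre-order sequence: 25, 27, 5, 24, 20, 15, 1, 31, 9, 32, 3, 7.

3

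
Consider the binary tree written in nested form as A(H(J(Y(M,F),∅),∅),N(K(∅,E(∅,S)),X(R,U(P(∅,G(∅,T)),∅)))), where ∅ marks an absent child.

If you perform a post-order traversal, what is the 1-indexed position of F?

2

Post-order visits the left subtree, then the right subtree, then the node.
At A: go left to H.
  At H: go left to J.
    At J: go left to Y.
      At Y: go left to M.
        M is a leaf — visit M.
      At Y: go right to F.
        F is a leaf — visit F.
      Visit Y.
    At J: no right child.
    Visit J.
  At H: no right child.
  Visit H.
At A: go right to N.
  At N: go left to K.
    At K: no left child.
    At K: go right to E.
      At E: no left child.
      At E: go right to S.
        S is a leaf — visit S.
      Visit E.
    Visit K.
  At N: go right to X.
    At X: go left to R.
      R is a leaf — visit R.
    At X: go right to U.
      At U: go left to P.
        At P: no left child.
        At P: go right to G.
          At G: no left child.
          At G: go right to T.
            T is a leaf — visit T.
          Visit G.
        Visit P.
      At U: no right child.
      Visit U.
    Visit X.
  Visit N.
Visit A.
Full post-order sequence: M, F, Y, J, H, S, E, K, R, T, G, P, U, X, N, A.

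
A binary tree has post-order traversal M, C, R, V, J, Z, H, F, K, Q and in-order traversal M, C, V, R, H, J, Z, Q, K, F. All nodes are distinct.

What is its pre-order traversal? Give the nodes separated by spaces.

The last element of post-order is the root; it splits in-order into left and right subtrees.
Root Q: left subtree has 7 nodes {M, C, V, R, H, J, Z}, right has 2 {K, F}.
  Root H: left subtree has 4 nodes {M, C, V, R}, right has 2 {J, Z}.
    Root V: left subtree has 2 nodes {M, C}, right has 1 {R}.
      Root C: left subtree has 1 node {M}, right has 0 { }.
    Root Z: left subtree has 1 node {J}, right has 0 { }.
  Root K: left subtree has 0 nodes { }, right has 1 {F}.

Q H V C M R Z J K F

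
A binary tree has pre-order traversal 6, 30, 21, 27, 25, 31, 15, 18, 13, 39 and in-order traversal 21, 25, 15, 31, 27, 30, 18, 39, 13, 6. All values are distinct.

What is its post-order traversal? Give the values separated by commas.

The first element of pre-order is the root; it splits in-order into left and right subtrees.
Root 6: left subtree has 9 nodes {21, 25, 15, 31, 27, 30, 18, 39, 13}, right has 0 { }.
  Root 30: left subtree has 5 nodes {21, 25, 15, 31, 27}, right has 3 {18, 39, 13}.
    Root 21: left subtree has 0 nodes { }, right has 4 {25, 15, 31, 27}.
      Root 27: left subtree has 3 nodes {25, 15, 31}, right has 0 { }.
        Root 25: left subtree has 0 nodes { }, right has 2 {15, 31}.
          Root 31: left subtree has 1 node {15}, right has 0 { }.
    Root 18: left subtree has 0 nodes { }, right has 2 {39, 13}.
      Root 13: left subtree has 1 node {39}, right has 0 { }.

15, 31, 25, 27, 21, 39, 13, 18, 30, 6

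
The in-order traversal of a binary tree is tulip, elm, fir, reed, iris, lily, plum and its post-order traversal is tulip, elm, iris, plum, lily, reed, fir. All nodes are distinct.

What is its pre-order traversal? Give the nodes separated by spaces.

fir elm tulip reed lily iris plum

The last element of post-order is the root; it splits in-order into left and right subtrees.
Root fir: left subtree has 2 nodes {tulip, elm}, right has 4 {reed, iris, lily, plum}.
  Root elm: left subtree has 1 node {tulip}, right has 0 { }.
  Root reed: left subtree has 0 nodes { }, right has 3 {iris, lily, plum}.
    Root lily: left subtree has 1 node {iris}, right has 1 {plum}.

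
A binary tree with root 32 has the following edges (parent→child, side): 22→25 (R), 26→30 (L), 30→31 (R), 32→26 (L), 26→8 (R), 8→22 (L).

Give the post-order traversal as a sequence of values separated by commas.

Post-order visits the left subtree, then the right subtree, then the node.
At 32: go left to 26.
  At 26: go left to 30.
    At 30: no left child.
    At 30: go right to 31.
      31 is a leaf — visit 31.
    Visit 30.
  At 26: go right to 8.
    At 8: go left to 22.
      At 22: no left child.
      At 22: go right to 25.
        25 is a leaf — visit 25.
      Visit 22.
    At 8: no right child.
    Visit 8.
  Visit 26.
At 32: no right child.
Visit 32.

31, 30, 25, 22, 8, 26, 32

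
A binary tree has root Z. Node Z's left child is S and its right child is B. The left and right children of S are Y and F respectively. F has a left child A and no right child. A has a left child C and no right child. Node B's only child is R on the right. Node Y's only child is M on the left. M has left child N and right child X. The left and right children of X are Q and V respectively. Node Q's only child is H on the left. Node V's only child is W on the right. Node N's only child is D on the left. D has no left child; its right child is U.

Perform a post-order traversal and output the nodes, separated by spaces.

U D N H Q W V X M Y C A F S R B Z

Post-order visits the left subtree, then the right subtree, then the node.
At Z: go left to S.
  At S: go left to Y.
    At Y: go left to M.
      At M: go left to N.
        At N: go left to D.
          At D: no left child.
          At D: go right to U.
            U is a leaf — visit U.
          Visit D.
        At N: no right child.
        Visit N.
      At M: go right to X.
        At X: go left to Q.
          At Q: go left to H.
            H is a leaf — visit H.
          At Q: no right child.
          Visit Q.
        At X: go right to V.
          At V: no left child.
          At V: go right to W.
            W is a leaf — visit W.
          Visit V.
        Visit X.
      Visit M.
    At Y: no right child.
    Visit Y.
  At S: go right to F.
    At F: go left to A.
      At A: go left to C.
        C is a leaf — visit C.
      At A: no right child.
      Visit A.
    At F: no right child.
    Visit F.
  Visit S.
At Z: go right to B.
  At B: no left child.
  At B: go right to R.
    R is a leaf — visit R.
  Visit B.
Visit Z.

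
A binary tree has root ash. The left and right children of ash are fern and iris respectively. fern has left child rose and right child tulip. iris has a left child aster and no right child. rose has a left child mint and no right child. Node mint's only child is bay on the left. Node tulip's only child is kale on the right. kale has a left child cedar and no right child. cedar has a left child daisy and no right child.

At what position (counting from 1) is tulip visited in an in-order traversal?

In-order visits the left subtree, then the node, then the right subtree.
At ash: go left to fern.
  At fern: go left to rose.
    At rose: go left to mint.
      At mint: go left to bay.
        bay is a leaf — visit bay.
      Visit mint.
      At mint: no right child.
    Visit rose.
    At rose: no right child.
  Visit fern.
  At fern: go right to tulip.
    At tulip: no left child.
    Visit tulip.
    At tulip: go right to kale.
      At kale: go left to cedar.
        At cedar: go left to daisy.
          daisy is a leaf — visit daisy.
        Visit cedar.
        At cedar: no right child.
      Visit kale.
      At kale: no right child.
Visit ash.
At ash: go right to iris.
  At iris: go left to aster.
    aster is a leaf — visit aster.
  Visit iris.
  At iris: no right child.
Full in-order sequence: bay, mint, rose, fern, tulip, daisy, cedar, kale, ash, aster, iris.

5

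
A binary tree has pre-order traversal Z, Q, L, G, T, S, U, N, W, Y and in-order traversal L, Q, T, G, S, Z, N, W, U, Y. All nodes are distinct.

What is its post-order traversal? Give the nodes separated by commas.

The first element of pre-order is the root; it splits in-order into left and right subtrees.
Root Z: left subtree has 5 nodes {L, Q, T, G, S}, right has 4 {N, W, U, Y}.
  Root Q: left subtree has 1 node {L}, right has 3 {T, G, S}.
    Root G: left subtree has 1 node {T}, right has 1 {S}.
  Root U: left subtree has 2 nodes {N, W}, right has 1 {Y}.
    Root N: left subtree has 0 nodes { }, right has 1 {W}.

L, T, S, G, Q, W, N, Y, U, Z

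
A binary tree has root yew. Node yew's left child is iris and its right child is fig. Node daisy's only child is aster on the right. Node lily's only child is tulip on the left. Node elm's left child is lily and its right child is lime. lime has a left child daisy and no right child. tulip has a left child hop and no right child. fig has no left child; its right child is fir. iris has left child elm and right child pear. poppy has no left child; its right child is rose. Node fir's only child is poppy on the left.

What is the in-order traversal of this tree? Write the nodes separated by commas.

In-order visits the left subtree, then the node, then the right subtree.
At yew: go left to iris.
  At iris: go left to elm.
    At elm: go left to lily.
      At lily: go left to tulip.
        At tulip: go left to hop.
          hop is a leaf — visit hop.
        Visit tulip.
        At tulip: no right child.
      Visit lily.
      At lily: no right child.
    Visit elm.
    At elm: go right to lime.
      At lime: go left to daisy.
        At daisy: no left child.
        Visit daisy.
        At daisy: go right to aster.
          aster is a leaf — visit aster.
      Visit lime.
      At lime: no right child.
  Visit iris.
  At iris: go right to pear.
    pear is a leaf — visit pear.
Visit yew.
At yew: go right to fig.
  At fig: no left child.
  Visit fig.
  At fig: go right to fir.
    At fir: go left to poppy.
      At poppy: no left child.
      Visit poppy.
      At poppy: go right to rose.
        rose is a leaf — visit rose.
    Visit fir.
    At fir: no right child.

hop, tulip, lily, elm, daisy, aster, lime, iris, pear, yew, fig, poppy, rose, fir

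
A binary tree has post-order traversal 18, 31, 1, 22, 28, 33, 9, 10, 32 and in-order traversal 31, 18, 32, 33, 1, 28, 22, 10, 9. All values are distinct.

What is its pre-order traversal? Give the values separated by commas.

The last element of post-order is the root; it splits in-order into left and right subtrees.
Root 32: left subtree has 2 nodes {31, 18}, right has 6 {33, 1, 28, 22, 10, 9}.
  Root 31: left subtree has 0 nodes { }, right has 1 {18}.
  Root 10: left subtree has 4 nodes {33, 1, 28, 22}, right has 1 {9}.
    Root 33: left subtree has 0 nodes { }, right has 3 {1, 28, 22}.
      Root 28: left subtree has 1 node {1}, right has 1 {22}.

32, 31, 18, 10, 33, 28, 1, 22, 9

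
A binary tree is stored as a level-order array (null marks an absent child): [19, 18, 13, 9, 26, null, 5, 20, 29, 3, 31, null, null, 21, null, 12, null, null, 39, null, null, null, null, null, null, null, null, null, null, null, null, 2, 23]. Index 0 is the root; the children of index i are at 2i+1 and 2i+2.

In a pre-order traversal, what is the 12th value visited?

31

Pre-order visits the node, then its left subtree, then its right subtree.
Visit 19.
At 19: go left to 18.
  Visit 18.
  At 18: go left to 9.
    Visit 9.
    At 9: go left to 20.
      Visit 20.
      At 20: go left to 12.
        Visit 12.
        At 12: go left to 2.
          2 is a leaf — visit 2.
        At 12: go right to 23.
          23 is a leaf — visit 23.
      At 20: no right child.
    At 9: go right to 29.
      Visit 29.
      At 29: no left child.
      At 29: go right to 39.
        39 is a leaf — visit 39.
  At 18: go right to 26.
    Visit 26.
    At 26: go left to 3.
      3 is a leaf — visit 3.
    At 26: go right to 31.
      31 is a leaf — visit 31.
At 19: go right to 13.
  Visit 13.
  At 13: no left child.
  At 13: go right to 5.
    Visit 5.
    At 5: go left to 21.
      21 is a leaf — visit 21.
    At 5: no right child.
Full pre-order sequence: 19, 18, 9, 20, 12, 2, 23, 29, 39, 26, 3, 31, 13, 5, 21.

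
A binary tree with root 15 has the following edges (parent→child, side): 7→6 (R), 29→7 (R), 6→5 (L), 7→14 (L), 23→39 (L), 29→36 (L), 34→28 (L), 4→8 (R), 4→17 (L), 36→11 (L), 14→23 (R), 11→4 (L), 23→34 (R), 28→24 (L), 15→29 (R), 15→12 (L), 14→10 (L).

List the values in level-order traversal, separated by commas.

15, 12, 29, 36, 7, 11, 14, 6, 4, 10, 23, 5, 17, 8, 39, 34, 28, 24

Level-order visits nodes level by level from the root, left to right within each level.
Level 0: 15
Level 1: 12, 29
Level 2: 36, 7
Level 3: 11, 14, 6
Level 4: 4, 10, 23, 5
Level 5: 17, 8, 39, 34
Level 6: 28
Level 7: 24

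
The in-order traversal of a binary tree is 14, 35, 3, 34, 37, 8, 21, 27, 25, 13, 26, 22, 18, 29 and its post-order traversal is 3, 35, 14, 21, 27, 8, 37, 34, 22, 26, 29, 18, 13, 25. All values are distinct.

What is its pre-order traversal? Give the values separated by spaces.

The last element of post-order is the root; it splits in-order into left and right subtrees.
Root 25: left subtree has 8 nodes {14, 35, 3, 34, 37, 8, 21, 27}, right has 5 {13, 26, 22, 18, 29}.
  Root 34: left subtree has 3 nodes {14, 35, 3}, right has 4 {37, 8, 21, 27}.
    Root 14: left subtree has 0 nodes { }, right has 2 {35, 3}.
      Root 35: left subtree has 0 nodes { }, right has 1 {3}.
    Root 37: left subtree has 0 nodes { }, right has 3 {8, 21, 27}.
      Root 8: left subtree has 0 nodes { }, right has 2 {21, 27}.
        Root 27: left subtree has 1 node {21}, right has 0 { }.
  Root 13: left subtree has 0 nodes { }, right has 4 {26, 22, 18, 29}.
    Root 18: left subtree has 2 nodes {26, 22}, right has 1 {29}.
      Root 26: left subtree has 0 nodes { }, right has 1 {22}.

25 34 14 35 3 37 8 27 21 13 18 26 22 29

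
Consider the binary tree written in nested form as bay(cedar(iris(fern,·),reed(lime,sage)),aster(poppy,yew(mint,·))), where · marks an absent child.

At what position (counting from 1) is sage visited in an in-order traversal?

In-order visits the left subtree, then the node, then the right subtree.
At bay: go left to cedar.
  At cedar: go left to iris.
    At iris: go left to fern.
      fern is a leaf — visit fern.
    Visit iris.
    At iris: no right child.
  Visit cedar.
  At cedar: go right to reed.
    At reed: go left to lime.
      lime is a leaf — visit lime.
    Visit reed.
    At reed: go right to sage.
      sage is a leaf — visit sage.
Visit bay.
At bay: go right to aster.
  At aster: go left to poppy.
    poppy is a leaf — visit poppy.
  Visit aster.
  At aster: go right to yew.
    At yew: go left to mint.
      mint is a leaf — visit mint.
    Visit yew.
    At yew: no right child.
Full in-order sequence: fern, iris, cedar, lime, reed, sage, bay, poppy, aster, mint, yew.

6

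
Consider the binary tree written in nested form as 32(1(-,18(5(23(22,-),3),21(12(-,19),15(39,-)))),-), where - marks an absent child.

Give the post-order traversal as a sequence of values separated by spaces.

22 23 3 5 19 12 39 15 21 18 1 32

Post-order visits the left subtree, then the right subtree, then the node.
At 32: go left to 1.
  At 1: no left child.
  At 1: go right to 18.
    At 18: go left to 5.
      At 5: go left to 23.
        At 23: go left to 22.
          22 is a leaf — visit 22.
        At 23: no right child.
        Visit 23.
      At 5: go right to 3.
        3 is a leaf — visit 3.
      Visit 5.
    At 18: go right to 21.
      At 21: go left to 12.
        At 12: no left child.
        At 12: go right to 19.
          19 is a leaf — visit 19.
        Visit 12.
      At 21: go right to 15.
        At 15: go left to 39.
          39 is a leaf — visit 39.
        At 15: no right child.
        Visit 15.
      Visit 21.
    Visit 18.
  Visit 1.
At 32: no right child.
Visit 32.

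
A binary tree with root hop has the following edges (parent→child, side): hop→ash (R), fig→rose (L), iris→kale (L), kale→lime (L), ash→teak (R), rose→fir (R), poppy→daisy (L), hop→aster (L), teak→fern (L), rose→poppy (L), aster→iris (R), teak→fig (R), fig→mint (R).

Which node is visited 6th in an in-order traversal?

In-order visits the left subtree, then the node, then the right subtree.
At hop: go left to aster.
  At aster: no left child.
  Visit aster.
  At aster: go right to iris.
    At iris: go left to kale.
      At kale: go left to lime.
        lime is a leaf — visit lime.
      Visit kale.
      At kale: no right child.
    Visit iris.
    At iris: no right child.
Visit hop.
At hop: go right to ash.
  At ash: no left child.
  Visit ash.
  At ash: go right to teak.
    At teak: go left to fern.
      fern is a leaf — visit fern.
    Visit teak.
    At teak: go right to fig.
      At fig: go left to rose.
        At rose: go left to poppy.
          At poppy: go left to daisy.
            daisy is a leaf — visit daisy.
          Visit poppy.
          At poppy: no right child.
        Visit rose.
        At rose: go right to fir.
          fir is a leaf — visit fir.
      Visit fig.
      At fig: go right to mint.
        mint is a leaf — visit mint.
Full in-order sequence: aster, lime, kale, iris, hop, ash, fern, teak, daisy, poppy, rose, fir, fig, mint.

ash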